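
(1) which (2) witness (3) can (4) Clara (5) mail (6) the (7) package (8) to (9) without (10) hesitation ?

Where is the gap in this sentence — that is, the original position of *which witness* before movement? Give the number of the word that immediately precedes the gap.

Pre-movement form: Clara can mail the package to which witness without hesitation.
'which witness' functions as the object of the preposition 'to' (recipient of 'mail'). It moves to the left edge, and the trace sits right after 'to':
Which witness can Clara mail the package to ___ without hesitation?
'to' is word 8.

8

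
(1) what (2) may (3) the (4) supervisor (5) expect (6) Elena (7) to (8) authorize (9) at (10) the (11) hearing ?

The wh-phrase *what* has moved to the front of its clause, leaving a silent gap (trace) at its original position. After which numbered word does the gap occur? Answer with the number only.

8

Underlying clause: The supervisor may expect Elena to authorize what at the hearing.
'what' functions as the direct object of 'authorize'. Fronting leaves a gap immediately after 'authorize':
What may the supervisor expect Elena to authorize ___ at the hearing?
'authorize' is word 8.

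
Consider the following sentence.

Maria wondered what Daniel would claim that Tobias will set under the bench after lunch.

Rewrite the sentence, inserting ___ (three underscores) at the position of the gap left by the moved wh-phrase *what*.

Maria wondered what Daniel would claim that Tobias will set ___ under the bench after lunch.

Before movement: Daniel would claim that Tobias will set what under the bench after lunch.
The filler 'what' is interpreted as the direct object of 'set'. The gap is right after 'set'.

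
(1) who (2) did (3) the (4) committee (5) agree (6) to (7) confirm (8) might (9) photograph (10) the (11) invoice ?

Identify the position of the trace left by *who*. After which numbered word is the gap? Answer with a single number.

7

In situ: The committee did agree to confirm who might photograph the invoice.
'who' functions as the subject of the clause embedded under 'confirm'. Wh-movement fronts it, leaving a gap right after 'confirm':
Who did the committee agree to confirm ___ might photograph the invoice?
'confirm' is word 7.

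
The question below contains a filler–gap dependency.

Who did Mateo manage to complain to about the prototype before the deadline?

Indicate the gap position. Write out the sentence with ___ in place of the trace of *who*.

Underlying clause: Mateo did manage to complain to who about the prototype before the deadline.
The filler 'who' is interpreted as the object of the preposition 'to'. The gap is right after 'to'.

Who did Mateo manage to complain to ___ about the prototype before the deadline?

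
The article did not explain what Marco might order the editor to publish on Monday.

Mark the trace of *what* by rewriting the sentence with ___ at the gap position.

The article did not explain what Marco might order the editor to publish ___ on Monday.

In situ: Marco might order the editor to publish what on Monday.
'what' is the direct object of 'publish'. The gap is right after 'publish'.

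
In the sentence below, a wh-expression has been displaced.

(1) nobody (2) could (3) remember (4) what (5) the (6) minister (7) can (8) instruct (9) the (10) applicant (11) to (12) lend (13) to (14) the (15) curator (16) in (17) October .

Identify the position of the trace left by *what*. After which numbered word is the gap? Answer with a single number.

12

Underlying clause: The minister can instruct the applicant to lend what to the curator in October.
'what' functions as the direct object of 'lend'. It moves to the left edge, and the trace sits right after 'lend':
Nobody could remember what the minister can instruct the applicant to lend ___ to the curator in October.
'lend' is word 12.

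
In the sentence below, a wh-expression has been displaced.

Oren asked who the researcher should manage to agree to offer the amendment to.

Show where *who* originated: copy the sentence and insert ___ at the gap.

Oren asked who the researcher should manage to agree to offer the amendment to ___.

Pre-movement form: The researcher should manage to agree to offer the amendment to who.
'who' functions as the object of the preposition 'to' (recipient of 'offer'). The gap is right after 'to'.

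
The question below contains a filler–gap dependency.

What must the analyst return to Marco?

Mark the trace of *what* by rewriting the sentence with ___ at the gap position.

What must the analyst return ___ to Marco?

Before movement: The analyst must return what to Marco.
'what' is the direct object of 'return'. The gap is right after 'return'.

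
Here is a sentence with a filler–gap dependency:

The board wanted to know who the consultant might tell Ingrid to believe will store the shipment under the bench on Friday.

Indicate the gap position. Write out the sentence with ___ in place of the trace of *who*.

The board wanted to know who the consultant might tell Ingrid to believe ___ will store the shipment under the bench on Friday.

Pre-movement form: The consultant might tell Ingrid to believe who will store the shipment under the bench on Friday.
'who' functions as the subject of the clause embedded under 'believe'. The gap is right after 'believe'.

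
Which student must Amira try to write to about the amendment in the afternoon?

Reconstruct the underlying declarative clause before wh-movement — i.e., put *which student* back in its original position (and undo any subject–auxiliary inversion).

Amira must try to write to which student about the amendment in the afternoon.

The filler 'which student' is interpreted as the object of the preposition 'to'. Wh-movement fronts it, leaving a gap right after 'to':
Which student must Amira try to write to ___ about the amendment in the afternoon?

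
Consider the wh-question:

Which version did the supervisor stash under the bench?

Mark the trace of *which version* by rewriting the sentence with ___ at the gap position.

In situ: The supervisor did stash which version under the bench.
'which version' is the direct object of 'stash'. The gap is right after 'stash'.

Which version did the supervisor stash ___ under the bench?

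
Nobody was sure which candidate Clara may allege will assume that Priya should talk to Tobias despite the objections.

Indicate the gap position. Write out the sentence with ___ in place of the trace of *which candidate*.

Nobody was sure which candidate Clara may allege ___ will assume that Priya should talk to Tobias despite the objections.

Before movement: Clara may allege which candidate will assume that Priya should talk to Tobias despite the objections.
'which candidate' is the subject of the clause embedded under 'allege'. The gap is right after 'allege'.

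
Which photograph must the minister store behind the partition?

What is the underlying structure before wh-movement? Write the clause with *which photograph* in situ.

The minister must store which photograph behind the partition.

The filler 'which photograph' is interpreted as the direct object of 'store'. Fronting leaves a gap immediately after 'store':
Which photograph must the minister store ___ behind the partition?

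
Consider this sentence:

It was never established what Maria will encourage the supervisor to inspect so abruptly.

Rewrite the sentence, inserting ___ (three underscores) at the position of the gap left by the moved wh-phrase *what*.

It was never established what Maria will encourage the supervisor to inspect ___ so abruptly.

Underlying clause: Maria will encourage the supervisor to inspect what so abruptly.
'what' is the direct object of 'inspect'. The gap is right after 'inspect'.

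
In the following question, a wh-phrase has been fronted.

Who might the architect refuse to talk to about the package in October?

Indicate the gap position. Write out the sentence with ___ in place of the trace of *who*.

Underlying clause: The architect might refuse to talk to who about the package in October.
The filler 'who' is interpreted as the object of the preposition 'to'. The gap is right after 'to'.

Who might the architect refuse to talk to ___ about the package in October?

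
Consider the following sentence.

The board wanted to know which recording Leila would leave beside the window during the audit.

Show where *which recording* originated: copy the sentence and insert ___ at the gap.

The board wanted to know which recording Leila would leave ___ beside the window during the audit.

Underlying clause: Leila would leave which recording beside the window during the audit.
'which recording' functions as the direct object of 'leave'. The gap is right after 'leave'.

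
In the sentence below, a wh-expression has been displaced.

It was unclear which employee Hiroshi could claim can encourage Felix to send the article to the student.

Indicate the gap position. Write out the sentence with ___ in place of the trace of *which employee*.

It was unclear which employee Hiroshi could claim ___ can encourage Felix to send the article to the student.

Before movement: Hiroshi could claim which employee can encourage Felix to send the article to the student.
The filler 'which employee' is interpreted as the subject of the clause embedded under 'claim'. The gap is right after 'claim'.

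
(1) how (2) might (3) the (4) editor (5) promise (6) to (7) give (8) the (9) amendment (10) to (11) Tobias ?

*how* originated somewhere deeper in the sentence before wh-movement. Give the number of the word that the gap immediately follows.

11

Before movement: The editor might promise to give the amendment to Tobias how.
'how' functions as the manner adjunct. It moves to the left edge, and the trace sits right after 'Tobias':
How might the editor promise to give the amendment to Tobias ___?
'Tobias' is word 11.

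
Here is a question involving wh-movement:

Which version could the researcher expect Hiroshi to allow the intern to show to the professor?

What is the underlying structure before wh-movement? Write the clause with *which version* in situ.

'which version' functions as the direct object of 'show'. Fronting leaves a gap immediately after 'show':
Which version could the researcher expect Hiroshi to allow the intern to show ___ to the professor?

The researcher could expect Hiroshi to allow the intern to show which version to the professor.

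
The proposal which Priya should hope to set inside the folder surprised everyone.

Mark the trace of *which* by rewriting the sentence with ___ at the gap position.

'which' functions as the direct object of 'set'. The gap is right after 'set'.

The proposal which Priya should hope to set ___ inside the folder surprised everyone.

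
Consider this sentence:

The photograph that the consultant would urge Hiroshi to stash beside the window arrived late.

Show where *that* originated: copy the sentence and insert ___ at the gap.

The photograph that the consultant would urge Hiroshi to stash ___ beside the window arrived late.

The filler 'that' is interpreted as the direct object of 'stash'. The gap is right after 'stash'.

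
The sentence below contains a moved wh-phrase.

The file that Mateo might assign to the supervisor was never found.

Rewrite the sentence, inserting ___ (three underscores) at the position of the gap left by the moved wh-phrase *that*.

The file that Mateo might assign ___ to the supervisor was never found.

The filler 'that' is interpreted as the direct object of 'assign'. The gap is right after 'assign'.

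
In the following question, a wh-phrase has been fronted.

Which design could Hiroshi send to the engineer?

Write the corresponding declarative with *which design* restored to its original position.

Hiroshi could send which design to the engineer.

'which design' is the direct object of 'send'. Wh-movement fronts it, leaving a gap right after 'send':
Which design could Hiroshi send ___ to the engineer?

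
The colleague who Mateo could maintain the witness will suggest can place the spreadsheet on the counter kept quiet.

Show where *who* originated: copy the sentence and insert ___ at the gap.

The colleague who Mateo could maintain the witness will suggest ___ can place the spreadsheet on the counter kept quiet.

'who' is the subject of the clause embedded under 'suggest'. The gap is right after 'suggest'.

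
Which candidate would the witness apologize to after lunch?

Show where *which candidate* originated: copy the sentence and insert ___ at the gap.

Pre-movement form: The witness would apologize to which candidate after lunch.
'which candidate' is the object of the preposition 'to'. The gap is right after 'to'.

Which candidate would the witness apologize to ___ after lunch?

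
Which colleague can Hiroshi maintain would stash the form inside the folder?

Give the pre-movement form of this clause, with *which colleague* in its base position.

The filler 'which colleague' is interpreted as the subject of the clause embedded under 'maintain'. It moves to the left edge, and the trace sits right after 'maintain':
Which colleague can Hiroshi maintain ___ would stash the form inside the folder?

Hiroshi can maintain which colleague would stash the form inside the folder.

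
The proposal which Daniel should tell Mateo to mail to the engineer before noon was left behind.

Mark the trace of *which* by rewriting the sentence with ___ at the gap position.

'which' is the direct object of 'mail'. The gap is right after 'mail'.

The proposal which Daniel should tell Mateo to mail ___ to the engineer before noon was left behind.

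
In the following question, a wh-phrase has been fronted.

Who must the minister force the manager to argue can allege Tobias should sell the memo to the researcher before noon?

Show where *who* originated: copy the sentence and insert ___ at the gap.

Who must the minister force the manager to argue ___ can allege Tobias should sell the memo to the researcher before noon?

In situ: The minister must force the manager to argue who can allege Tobias should sell the memo to the researcher before noon.
'who' is the subject of the clause embedded under 'argue'. The gap is right after 'argue'.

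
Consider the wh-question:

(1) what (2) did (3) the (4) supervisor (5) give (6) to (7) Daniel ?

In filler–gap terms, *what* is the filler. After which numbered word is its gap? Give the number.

5

In situ: The supervisor did give what to Daniel.
The filler 'what' is interpreted as the direct object of 'give'. It moves to the left edge, and the trace sits right after 'give':
What did the supervisor give ___ to Daniel?
'give' is word 5.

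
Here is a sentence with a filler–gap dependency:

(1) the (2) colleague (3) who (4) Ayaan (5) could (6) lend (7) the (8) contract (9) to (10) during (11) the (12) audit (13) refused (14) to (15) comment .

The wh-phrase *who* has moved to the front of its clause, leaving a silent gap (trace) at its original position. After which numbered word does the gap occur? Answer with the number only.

'who' is the object of the preposition 'to' (recipient of 'lend'). Fronting leaves a gap immediately after 'to':
The colleague who Ayaan could lend the contract to ___ during the audit refused to comment.
'to' is word 9.

9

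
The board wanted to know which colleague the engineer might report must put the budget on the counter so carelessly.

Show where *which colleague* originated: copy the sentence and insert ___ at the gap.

Before movement: The engineer might report which colleague must put the budget on the counter so carelessly.
'which colleague' functions as the subject of the clause embedded under 'report'. The gap is right after 'report'.

The board wanted to know which colleague the engineer might report ___ must put the budget on the counter so carelessly.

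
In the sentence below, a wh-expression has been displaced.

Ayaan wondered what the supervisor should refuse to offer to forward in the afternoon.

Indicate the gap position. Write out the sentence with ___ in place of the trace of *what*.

Ayaan wondered what the supervisor should refuse to offer to forward ___ in the afternoon.

In situ: The supervisor should refuse to offer to forward what in the afternoon.
'what' is the direct object of 'forward'. The gap is right after 'forward'.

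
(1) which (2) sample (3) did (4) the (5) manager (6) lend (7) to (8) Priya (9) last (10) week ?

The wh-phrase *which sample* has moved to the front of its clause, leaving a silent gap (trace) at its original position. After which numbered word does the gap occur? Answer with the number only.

6

In situ: The manager did lend which sample to Priya last week.
'which sample' functions as the direct object of 'lend'. Fronting leaves a gap immediately after 'lend':
Which sample did the manager lend ___ to Priya last week?
'lend' is word 6.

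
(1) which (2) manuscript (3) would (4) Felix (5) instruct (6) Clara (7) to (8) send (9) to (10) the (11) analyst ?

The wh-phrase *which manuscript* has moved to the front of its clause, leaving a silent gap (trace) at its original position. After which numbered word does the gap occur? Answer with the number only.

8

In situ: Felix would instruct Clara to send which manuscript to the analyst.
'which manuscript' functions as the direct object of 'send'. It moves to the left edge, and the trace sits right after 'send':
Which manuscript would Felix instruct Clara to send ___ to the analyst?
'send' is word 8.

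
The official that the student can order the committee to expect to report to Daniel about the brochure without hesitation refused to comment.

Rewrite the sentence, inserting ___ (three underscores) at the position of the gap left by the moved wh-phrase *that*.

'that' functions as the direct object of 'expect'. The gap is right after 'expect'.

The official that the student can order the committee to expect ___ to report to Daniel about the brochure without hesitation refused to comment.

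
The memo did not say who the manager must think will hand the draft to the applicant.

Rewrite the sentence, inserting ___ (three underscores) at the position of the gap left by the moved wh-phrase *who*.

The memo did not say who the manager must think ___ will hand the draft to the applicant.

Before movement: The manager must think who will hand the draft to the applicant.
'who' is the subject of the clause embedded under 'think'. The gap is right after 'think'.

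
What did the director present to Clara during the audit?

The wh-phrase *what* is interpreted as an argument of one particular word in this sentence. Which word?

Before movement: The director did present what to Clara during the audit.
'what' functions as the direct object of 'present'. Fronting leaves a gap immediately after 'present':
What did the director present ___ to Clara during the audit?

present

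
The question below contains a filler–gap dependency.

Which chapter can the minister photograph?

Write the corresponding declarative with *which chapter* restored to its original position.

The minister can photograph which chapter.

The filler 'which chapter' is interpreted as the direct object of 'photograph'. It moves to the left edge, and the trace sits right after 'photograph':
Which chapter can the minister photograph ___?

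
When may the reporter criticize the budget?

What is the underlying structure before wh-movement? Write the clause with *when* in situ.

'when' functions as the temporal adjunct. Wh-movement fronts it, leaving a gap right after 'budget':
When may the reporter criticize the budget ___?

The reporter may criticize the budget when.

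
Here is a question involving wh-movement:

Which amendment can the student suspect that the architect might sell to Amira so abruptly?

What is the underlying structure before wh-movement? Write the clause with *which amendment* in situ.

'which amendment' is the direct object of 'sell'. Wh-movement fronts it, leaving a gap right after 'sell':
Which amendment can the student suspect that the architect might sell ___ to Amira so abruptly?

The student can suspect that the architect might sell which amendment to Amira so abruptly.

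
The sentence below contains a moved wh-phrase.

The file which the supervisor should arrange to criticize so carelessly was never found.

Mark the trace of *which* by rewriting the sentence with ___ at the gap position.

The file which the supervisor should arrange to criticize ___ so carelessly was never found.

'which' is the direct object of 'criticize'. The gap is right after 'criticize'.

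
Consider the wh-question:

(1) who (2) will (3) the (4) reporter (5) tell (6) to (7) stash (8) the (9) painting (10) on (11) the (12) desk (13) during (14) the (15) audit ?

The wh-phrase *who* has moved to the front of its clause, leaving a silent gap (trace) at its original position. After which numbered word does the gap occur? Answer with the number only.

Underlying clause: The reporter will tell who to stash the painting on the desk during the audit.
'who' is the direct object of 'tell'. Wh-movement fronts it, leaving a gap right after 'tell':
Who will the reporter tell ___ to stash the painting on the desk during the audit?
'tell' is word 5.

5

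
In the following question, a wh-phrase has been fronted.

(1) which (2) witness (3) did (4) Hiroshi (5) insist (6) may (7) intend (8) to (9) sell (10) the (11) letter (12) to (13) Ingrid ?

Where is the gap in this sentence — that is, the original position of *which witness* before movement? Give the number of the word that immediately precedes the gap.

5

Underlying clause: Hiroshi did insist which witness may intend to sell the letter to Ingrid.
The filler 'which witness' is interpreted as the subject of the clause embedded under 'insist'. It moves to the left edge, and the trace sits right after 'insist':
Which witness did Hiroshi insist ___ may intend to sell the letter to Ingrid?
'insist' is word 5.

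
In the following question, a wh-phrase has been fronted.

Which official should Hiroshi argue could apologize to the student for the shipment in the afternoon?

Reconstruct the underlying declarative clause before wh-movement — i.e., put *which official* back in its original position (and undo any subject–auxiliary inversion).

'which official' is the subject of the clause embedded under 'argue'. Fronting leaves a gap immediately after 'argue':
Which official should Hiroshi argue ___ could apologize to the student for the shipment in the afternoon?

Hiroshi should argue which official could apologize to the student for the shipment in the afternoon.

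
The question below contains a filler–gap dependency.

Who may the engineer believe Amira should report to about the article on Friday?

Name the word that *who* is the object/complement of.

to

Pre-movement form: The engineer may believe Amira should report to who about the article on Friday.
The filler 'who' is interpreted as the object of the preposition 'to'. It moves to the left edge, and the trace sits right after 'to':
Who may the engineer believe Amira should report to ___ about the article on Friday?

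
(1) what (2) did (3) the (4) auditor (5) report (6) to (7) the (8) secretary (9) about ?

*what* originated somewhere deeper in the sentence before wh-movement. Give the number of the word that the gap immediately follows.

In situ: The auditor did report to the secretary about what.
'what' functions as the object of the preposition 'about'. Wh-movement fronts it, leaving a gap right after 'about':
What did the auditor report to the secretary about ___?
'about' is word 9.

9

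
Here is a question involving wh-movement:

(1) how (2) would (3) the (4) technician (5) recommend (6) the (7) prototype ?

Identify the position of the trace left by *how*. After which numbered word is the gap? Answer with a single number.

7

In situ: The technician would recommend the prototype how.
'how' functions as the manner adjunct. It moves to the left edge, and the trace sits right after 'prototype':
How would the technician recommend the prototype ___?
'prototype' is word 7.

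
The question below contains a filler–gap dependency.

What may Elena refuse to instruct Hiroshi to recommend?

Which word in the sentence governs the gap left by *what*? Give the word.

recommend

Pre-movement form: Elena may refuse to instruct Hiroshi to recommend what.
'what' functions as the direct object of 'recommend'. Fronting leaves a gap immediately after 'recommend':
What may Elena refuse to instruct Hiroshi to recommend ___?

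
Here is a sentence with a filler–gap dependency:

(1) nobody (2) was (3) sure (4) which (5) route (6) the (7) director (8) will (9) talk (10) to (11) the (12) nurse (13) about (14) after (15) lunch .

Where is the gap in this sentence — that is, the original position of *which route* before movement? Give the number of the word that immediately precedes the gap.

13

Before movement: The director will talk to the nurse about which route after lunch.
The filler 'which route' is interpreted as the object of the preposition 'about'. It moves to the left edge, and the trace sits right after 'about':
Nobody was sure which route the director will talk to the nurse about ___ after lunch.
'about' is word 13.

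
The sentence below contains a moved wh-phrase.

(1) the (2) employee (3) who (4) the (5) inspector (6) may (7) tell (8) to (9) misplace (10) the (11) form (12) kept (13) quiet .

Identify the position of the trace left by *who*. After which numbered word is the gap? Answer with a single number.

7

'who' functions as the direct object of 'tell'. Wh-movement fronts it, leaving a gap right after 'tell':
The employee who the inspector may tell ___ to misplace the form kept quiet.
'tell' is word 7.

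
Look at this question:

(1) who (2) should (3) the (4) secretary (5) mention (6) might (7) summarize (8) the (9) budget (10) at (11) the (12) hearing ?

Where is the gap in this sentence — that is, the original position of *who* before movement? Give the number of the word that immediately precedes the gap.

Pre-movement form: The secretary should mention who might summarize the budget at the hearing.
The filler 'who' is interpreted as the subject of the clause embedded under 'mention'. Fronting leaves a gap immediately after 'mention':
Who should the secretary mention ___ might summarize the budget at the hearing?
'mention' is word 5.

5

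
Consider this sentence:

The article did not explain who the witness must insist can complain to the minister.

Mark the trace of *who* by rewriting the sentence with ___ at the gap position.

The article did not explain who the witness must insist ___ can complain to the minister.

In situ: The witness must insist who can complain to the minister.
'who' functions as the subject of the clause embedded under 'insist'. The gap is right after 'insist'.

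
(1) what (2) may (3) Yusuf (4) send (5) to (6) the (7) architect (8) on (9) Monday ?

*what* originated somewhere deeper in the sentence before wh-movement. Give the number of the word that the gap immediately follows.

Pre-movement form: Yusuf may send what to the architect on Monday.
'what' is the direct object of 'send'. It moves to the left edge, and the trace sits right after 'send':
What may Yusuf send ___ to the architect on Monday?
'send' is word 4.

4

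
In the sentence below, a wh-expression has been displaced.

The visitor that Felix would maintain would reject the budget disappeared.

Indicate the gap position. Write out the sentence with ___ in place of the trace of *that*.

'that' functions as the subject of the clause embedded under 'maintain'. The gap is right after 'maintain'.

The visitor that Felix would maintain ___ would reject the budget disappeared.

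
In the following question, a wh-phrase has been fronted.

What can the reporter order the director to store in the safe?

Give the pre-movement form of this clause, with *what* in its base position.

'what' is the direct object of 'store'. Wh-movement fronts it, leaving a gap right after 'store':
What can the reporter order the director to store ___ in the safe?

The reporter can order the director to store what in the safe.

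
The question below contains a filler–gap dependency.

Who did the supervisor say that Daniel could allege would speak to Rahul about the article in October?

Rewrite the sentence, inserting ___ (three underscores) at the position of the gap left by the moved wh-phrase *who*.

Who did the supervisor say that Daniel could allege ___ would speak to Rahul about the article in October?

In situ: The supervisor did say that Daniel could allege who would speak to Rahul about the article in October.
'who' functions as the subject of the clause embedded under 'allege'. The gap is right after 'allege'.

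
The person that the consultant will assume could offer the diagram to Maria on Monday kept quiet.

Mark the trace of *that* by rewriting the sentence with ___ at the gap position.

'that' is the subject of the clause embedded under 'assume'. The gap is right after 'assume'.

The person that the consultant will assume ___ could offer the diagram to Maria on Monday kept quiet.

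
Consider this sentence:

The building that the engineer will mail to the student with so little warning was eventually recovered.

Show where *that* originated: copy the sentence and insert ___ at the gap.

'that' is the direct object of 'mail'. The gap is right after 'mail'.

The building that the engineer will mail ___ to the student with so little warning was eventually recovered.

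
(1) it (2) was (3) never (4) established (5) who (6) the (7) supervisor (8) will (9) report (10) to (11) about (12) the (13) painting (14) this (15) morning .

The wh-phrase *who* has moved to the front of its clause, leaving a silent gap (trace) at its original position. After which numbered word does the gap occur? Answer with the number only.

10

Underlying clause: The supervisor will report to who about the painting this morning.
'who' is the object of the preposition 'to'. Fronting leaves a gap immediately after 'to':
It was never established who the supervisor will report to ___ about the painting this morning.
'to' is word 10.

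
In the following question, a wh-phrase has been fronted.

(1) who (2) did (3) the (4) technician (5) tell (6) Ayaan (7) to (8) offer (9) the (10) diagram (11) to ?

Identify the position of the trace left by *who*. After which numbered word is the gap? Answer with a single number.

11

In situ: The technician did tell Ayaan to offer the diagram to who.
The filler 'who' is interpreted as the object of the preposition 'to' (recipient of 'offer'). It moves to the left edge, and the trace sits right after 'to':
Who did the technician tell Ayaan to offer the diagram to ___?
'to' is word 11.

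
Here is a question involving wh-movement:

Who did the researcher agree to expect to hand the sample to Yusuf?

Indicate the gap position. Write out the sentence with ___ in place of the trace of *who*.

Pre-movement form: The researcher did agree to expect who to hand the sample to Yusuf.
The filler 'who' is interpreted as the direct object of 'expect'. The gap is right after 'expect'.

Who did the researcher agree to expect ___ to hand the sample to Yusuf?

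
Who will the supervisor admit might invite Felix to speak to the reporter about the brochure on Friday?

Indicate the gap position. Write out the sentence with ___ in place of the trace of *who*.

Who will the supervisor admit ___ might invite Felix to speak to the reporter about the brochure on Friday?

Before movement: The supervisor will admit who might invite Felix to speak to the reporter about the brochure on Friday.
The filler 'who' is interpreted as the subject of the clause embedded under 'admit'. The gap is right after 'admit'.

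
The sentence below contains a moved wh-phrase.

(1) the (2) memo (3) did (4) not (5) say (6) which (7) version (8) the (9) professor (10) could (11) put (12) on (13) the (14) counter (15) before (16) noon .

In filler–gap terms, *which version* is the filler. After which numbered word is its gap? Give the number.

11

In situ: The professor could put which version on the counter before noon.
'which version' functions as the direct object of 'put'. Wh-movement fronts it, leaving a gap right after 'put':
The memo did not say which version the professor could put ___ on the counter before noon.
'put' is word 11.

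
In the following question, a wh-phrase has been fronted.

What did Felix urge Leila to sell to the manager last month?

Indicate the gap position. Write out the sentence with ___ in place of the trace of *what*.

What did Felix urge Leila to sell ___ to the manager last month?

Pre-movement form: Felix did urge Leila to sell what to the manager last month.
'what' functions as the direct object of 'sell'. The gap is right after 'sell'.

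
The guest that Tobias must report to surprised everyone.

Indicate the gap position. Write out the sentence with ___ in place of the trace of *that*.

'that' is the object of the preposition 'to'. The gap is right after 'to'.

The guest that Tobias must report to ___ surprised everyone.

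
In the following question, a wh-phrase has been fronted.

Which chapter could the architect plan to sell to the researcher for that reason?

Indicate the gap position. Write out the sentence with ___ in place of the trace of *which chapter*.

Which chapter could the architect plan to sell ___ to the researcher for that reason?

Underlying clause: The architect could plan to sell which chapter to the researcher for that reason.
The filler 'which chapter' is interpreted as the direct object of 'sell'. The gap is right after 'sell'.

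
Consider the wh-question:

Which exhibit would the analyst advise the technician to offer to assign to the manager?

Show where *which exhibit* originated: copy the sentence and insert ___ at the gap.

Underlying clause: The analyst would advise the technician to offer to assign which exhibit to the manager.
'which exhibit' is the direct object of 'assign'. The gap is right after 'assign'.

Which exhibit would the analyst advise the technician to offer to assign ___ to the manager?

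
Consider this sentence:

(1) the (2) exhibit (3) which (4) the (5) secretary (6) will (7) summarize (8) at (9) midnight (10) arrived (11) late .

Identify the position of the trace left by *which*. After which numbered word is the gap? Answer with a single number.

The filler 'which' is interpreted as the direct object of 'summarize'. Fronting leaves a gap immediately after 'summarize':
The exhibit which the secretary will summarize ___ at midnight arrived late.
'summarize' is word 7.

7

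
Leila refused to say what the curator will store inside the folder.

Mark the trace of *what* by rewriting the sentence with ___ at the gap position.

Leila refused to say what the curator will store ___ inside the folder.

Pre-movement form: The curator will store what inside the folder.
'what' is the direct object of 'store'. The gap is right after 'store'.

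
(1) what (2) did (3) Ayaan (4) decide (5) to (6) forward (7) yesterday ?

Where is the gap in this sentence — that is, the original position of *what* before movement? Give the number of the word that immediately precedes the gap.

6

Pre-movement form: Ayaan did decide to forward what yesterday.
'what' functions as the direct object of 'forward'. Wh-movement fronts it, leaving a gap right after 'forward':
What did Ayaan decide to forward ___ yesterday?
'forward' is word 6.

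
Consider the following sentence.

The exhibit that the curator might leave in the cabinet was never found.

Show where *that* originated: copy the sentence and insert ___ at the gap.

The filler 'that' is interpreted as the direct object of 'leave'. The gap is right after 'leave'.

The exhibit that the curator might leave ___ in the cabinet was never found.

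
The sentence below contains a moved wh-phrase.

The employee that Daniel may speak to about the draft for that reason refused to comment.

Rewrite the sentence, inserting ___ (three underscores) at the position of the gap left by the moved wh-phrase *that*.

The employee that Daniel may speak to ___ about the draft for that reason refused to comment.

The filler 'that' is interpreted as the object of the preposition 'to'. The gap is right after 'to'.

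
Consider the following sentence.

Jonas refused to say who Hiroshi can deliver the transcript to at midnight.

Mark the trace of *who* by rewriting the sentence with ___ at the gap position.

Pre-movement form: Hiroshi can deliver the transcript to who at midnight.
The filler 'who' is interpreted as the object of the preposition 'to' (recipient of 'deliver'). The gap is right after 'to'.

Jonas refused to say who Hiroshi can deliver the transcript to ___ at midnight.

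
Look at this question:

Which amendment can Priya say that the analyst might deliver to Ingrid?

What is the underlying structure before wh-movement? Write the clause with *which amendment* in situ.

Priya can say that the analyst might deliver which amendment to Ingrid.

'which amendment' is the direct object of 'deliver'. It moves to the left edge, and the trace sits right after 'deliver':
Which amendment can Priya say that the analyst might deliver ___ to Ingrid?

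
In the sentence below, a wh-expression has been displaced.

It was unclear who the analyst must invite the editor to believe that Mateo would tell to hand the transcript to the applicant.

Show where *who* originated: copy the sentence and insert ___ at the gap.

Before movement: The analyst must invite the editor to believe that Mateo would tell who to hand the transcript to the applicant.
'who' functions as the direct object of 'tell'. The gap is right after 'tell'.

It was unclear who the analyst must invite the editor to believe that Mateo would tell ___ to hand the transcript to the applicant.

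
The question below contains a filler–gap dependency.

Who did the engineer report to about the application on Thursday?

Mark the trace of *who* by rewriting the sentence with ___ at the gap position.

Who did the engineer report to ___ about the application on Thursday?

Before movement: The engineer did report to who about the application on Thursday.
The filler 'who' is interpreted as the object of the preposition 'to'. The gap is right after 'to'.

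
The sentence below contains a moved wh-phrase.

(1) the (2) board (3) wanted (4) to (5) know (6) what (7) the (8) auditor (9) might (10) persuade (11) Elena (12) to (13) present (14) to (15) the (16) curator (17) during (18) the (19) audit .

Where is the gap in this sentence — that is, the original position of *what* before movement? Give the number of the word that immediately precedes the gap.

13

Pre-movement form: The auditor might persuade Elena to present what to the curator during the audit.
'what' is the direct object of 'present'. It moves to the left edge, and the trace sits right after 'present':
The board wanted to know what the auditor might persuade Elena to present ___ to the curator during the audit.
'present' is word 13.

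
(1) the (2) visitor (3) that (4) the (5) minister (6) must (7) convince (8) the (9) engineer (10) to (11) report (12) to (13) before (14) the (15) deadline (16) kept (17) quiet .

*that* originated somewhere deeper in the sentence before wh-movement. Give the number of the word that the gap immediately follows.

'that' is the object of the preposition 'to'. It moves to the left edge, and the trace sits right after 'to':
The visitor that the minister must convince the engineer to report to ___ before the deadline kept quiet.
'to' is word 12.

12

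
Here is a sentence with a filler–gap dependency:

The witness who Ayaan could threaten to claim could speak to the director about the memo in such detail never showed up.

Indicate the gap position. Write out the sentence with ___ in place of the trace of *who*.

'who' functions as the subject of the clause embedded under 'claim'. The gap is right after 'claim'.

The witness who Ayaan could threaten to claim ___ could speak to the director about the memo in such detail never showed up.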